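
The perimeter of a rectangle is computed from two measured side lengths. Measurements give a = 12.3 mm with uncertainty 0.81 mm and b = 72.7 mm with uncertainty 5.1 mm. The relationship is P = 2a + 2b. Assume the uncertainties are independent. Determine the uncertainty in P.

10.3 mm

P is a linear combination, so absolute uncertainties add in quadrature:
  (2·δa)² = 2.62;  (2·δb)² = 104
δP = √(107) = 10.3 mm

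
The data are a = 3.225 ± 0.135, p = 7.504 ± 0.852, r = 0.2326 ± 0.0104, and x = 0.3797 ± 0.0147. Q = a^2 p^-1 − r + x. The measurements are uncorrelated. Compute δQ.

Let w = a^2·p^-1 = 1.386. δw/w = √((2·δa/a)² + (-1·δp/p)²) = √(0.00701 + 0.0129) = 0.141, so δw = 0.196.
Q = w − r + x: δQ = √(δw² + δr² + δx²) = √(0.0382 + 0.000108 + 0.000216) = 0.196

0.196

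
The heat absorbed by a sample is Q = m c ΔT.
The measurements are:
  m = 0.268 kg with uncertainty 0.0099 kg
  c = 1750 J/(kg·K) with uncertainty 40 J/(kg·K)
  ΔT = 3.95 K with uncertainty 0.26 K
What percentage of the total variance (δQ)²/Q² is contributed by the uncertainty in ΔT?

69.7%

(δQ/Q)² = (1·δm/m)² + (1·δc/c)² + (1·δΔT/ΔT)²
  m term: (1×0.0369)² = 0.00136
  c term: (1×0.0229)² = 0.000522
  ΔT term: (1×0.0658)² = 0.00433
Total = 0.00622. Share from ΔT = 0.00433/0.00622 = 0.697.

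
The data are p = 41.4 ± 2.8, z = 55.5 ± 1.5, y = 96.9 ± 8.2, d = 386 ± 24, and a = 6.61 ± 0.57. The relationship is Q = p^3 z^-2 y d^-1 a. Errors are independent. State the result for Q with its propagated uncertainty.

Relative error in a monomial: (δQ/Q)² = Σ (nᵢ · δxᵢ/xᵢ)².
  (3·δp/p)² = (3×0.0676)² = 0.0412;  (-2·δz/z)² = (-2×0.0270)² = 0.00292;  (1·δy/y)² = (1×0.0846)² = 0.00716;  (-1·δd/d)² = (-1×0.0622)² = 0.00387;  (1·δa/a)² = (1×0.0862)² = 0.00744
δQ/Q = √(0.0626) = 0.250
Q = 38.2, so δQ = 0.250 × 38.2 = 9.56.

38.2 ± 9.56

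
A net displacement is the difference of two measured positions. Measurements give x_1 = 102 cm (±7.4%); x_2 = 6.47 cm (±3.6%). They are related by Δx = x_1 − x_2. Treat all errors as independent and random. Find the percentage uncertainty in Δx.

Δx is a linear combination, so absolute uncertainties add in quadrature:
  (δx_1)² = 57.0;  (δx_2)² = 0.0543
δΔx = √(57.0) = 7.55 cm
Δx = 95.5 cm, so δΔx/Δx = 7.55/95.5 = 0.0790.

7.90%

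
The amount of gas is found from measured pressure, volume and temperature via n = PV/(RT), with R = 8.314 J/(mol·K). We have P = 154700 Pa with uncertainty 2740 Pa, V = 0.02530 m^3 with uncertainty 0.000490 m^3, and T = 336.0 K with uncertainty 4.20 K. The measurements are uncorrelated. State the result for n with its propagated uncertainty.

1.401 ± 0.0407 mol

Relative error in a monomial: (δn/n)² = Σ (nᵢ · δxᵢ/xᵢ)².
  (1·δP/P)² = (1×0.0177)² = 0.000314;  (1·δV/V)² = (1×0.0194)² = 0.000375;  (-1·δT/T)² = (-1×0.0125)² = 0.000156
δn/n = √(0.000845) = 0.0291
n = 1.401 mol, so δn = 0.0291 × 1.401 = 0.0407 mol.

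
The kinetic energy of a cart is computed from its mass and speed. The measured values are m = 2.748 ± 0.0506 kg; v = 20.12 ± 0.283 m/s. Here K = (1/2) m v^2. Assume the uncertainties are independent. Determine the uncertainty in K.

For a monomial K ∝ m, v^2, fractional errors add in quadrature:
  (1·δm/m)² = (1×0.0184)² = 0.000339;  (2·δv/v)² = (2×0.0141)² = 0.000791
δK/K = √(0.00113) = 0.0336
K = 556.2 J, so δK = 0.0336 × 556.2 = 18.7 J.

18.7 J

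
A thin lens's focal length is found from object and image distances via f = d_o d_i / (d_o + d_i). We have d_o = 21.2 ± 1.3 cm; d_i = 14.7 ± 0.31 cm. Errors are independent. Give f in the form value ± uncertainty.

8.68 ± 0.243 cm

∂f/∂d_o = (d_i/(d_o+d_i))² = 0.168;  ∂f/∂d_i = (d_o/(d_o+d_i))² = 0.349
δf = √((∂f/∂d_o · δd_o)² + (∂f/∂d_i · δd_i)²) = √(0.0475 + 0.0117) = 0.243 cm
f = 8.68 cm.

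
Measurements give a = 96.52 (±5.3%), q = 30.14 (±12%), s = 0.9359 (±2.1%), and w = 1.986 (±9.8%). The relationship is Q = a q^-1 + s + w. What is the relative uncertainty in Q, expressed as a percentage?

Let p = a·q^-1 = 3.202. δp/p = √((1·δa/a)² + (-1·δq/q)²) = √(0.00281 + 0.0144) = 0.131, so δp = 0.420.
Q = p + s + w: δQ = √(δp² + δs² + δw²) = √(0.176 + 0.000386 + 0.0379) = 0.463
Q = 6.124, so δQ/Q = 0.463/6.124 = 0.0757.

7.57%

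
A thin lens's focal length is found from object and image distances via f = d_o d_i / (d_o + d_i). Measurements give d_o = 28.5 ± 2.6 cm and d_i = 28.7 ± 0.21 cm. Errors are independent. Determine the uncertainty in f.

∂f/∂d_o = (d_i/(d_o+d_i))² = 0.252;  ∂f/∂d_i = (d_o/(d_o+d_i))² = 0.248
δf = √((∂f/∂d_o · δd_o)² + (∂f/∂d_i · δd_i)²) = √(0.428 + 0.00272) = 0.657 cm

0.657 cm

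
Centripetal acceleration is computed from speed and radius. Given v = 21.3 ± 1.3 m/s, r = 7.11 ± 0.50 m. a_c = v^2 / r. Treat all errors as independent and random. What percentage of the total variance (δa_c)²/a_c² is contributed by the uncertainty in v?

75.1%

(δa_c/a_c)² = (2·δv/v)² + (-1·δr/r)²
  v term: (2×0.0610)² = 0.0149
  r term: (-1×0.0703)² = 0.00495
Total = 0.0198. Share from v = 0.0149/0.0198 = 0.751.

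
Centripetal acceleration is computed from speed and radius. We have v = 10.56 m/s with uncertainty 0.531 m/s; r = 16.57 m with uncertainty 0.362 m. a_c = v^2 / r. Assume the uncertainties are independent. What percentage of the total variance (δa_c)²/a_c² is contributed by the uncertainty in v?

95.5%

(δa_c/a_c)² = (2·δv/v)² + (-1·δr/r)²
  v term: (2×0.0503)² = 0.0101
  r term: (-1×0.0218)² = 0.000477
Total = 0.0106. Share from v = 0.0101/0.0106 = 0.955.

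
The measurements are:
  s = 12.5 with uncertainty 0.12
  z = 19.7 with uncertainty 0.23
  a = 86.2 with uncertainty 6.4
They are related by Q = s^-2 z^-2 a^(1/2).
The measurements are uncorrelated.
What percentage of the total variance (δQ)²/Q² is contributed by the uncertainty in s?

(δQ/Q)² = (-2·δs/s)² + (-2·δz/z)² + (½·δa/a)²
  s term: (-2×0.00960)² = 0.000369
  z term: (-2×0.0117)² = 0.000545
  a term: (0.5×0.0742)² = 0.00138
Total = 0.00229. Share from s = 0.000369/0.00229 = 0.161.

16.1%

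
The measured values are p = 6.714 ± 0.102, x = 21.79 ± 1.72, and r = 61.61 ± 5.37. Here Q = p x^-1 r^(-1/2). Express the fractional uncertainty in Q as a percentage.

Since Q is a product/quotient, work with relative uncertainties:
  (1·δp/p)² = (1×0.0152)² = 0.000231;  (-1·δx/x)² = (-1×0.0789)² = 0.00623;  (−½·δr/r)² = (-0.5×0.0872)² = 0.00190
δQ/Q = √(0.00836) = 0.0914

9.14%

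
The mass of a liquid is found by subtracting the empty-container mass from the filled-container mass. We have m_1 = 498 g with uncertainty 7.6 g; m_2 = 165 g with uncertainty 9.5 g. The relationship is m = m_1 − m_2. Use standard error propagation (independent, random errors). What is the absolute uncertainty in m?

m is a linear combination, so absolute uncertainties add in quadrature:
  (δm_1)² = 57.8;  (δm_2)² = 90.2
δm = √(148) = 12.2 g

12.2 g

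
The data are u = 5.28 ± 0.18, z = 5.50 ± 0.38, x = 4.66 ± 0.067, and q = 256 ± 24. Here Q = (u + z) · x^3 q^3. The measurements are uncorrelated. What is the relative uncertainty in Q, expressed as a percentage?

28.7%

Let w = u + z = 10.8. δw = √(δu² + δz²) = √(0.0324 + 0.144) = 0.420, so δw/w = 0.0390.
Q is then a monomial in w, x, q:
δQ/Q = √((δw/w)² + (3·δx/x)² + (3·δq/q)²) = √(0.00152 + 0.00186 + 0.0791) = 0.287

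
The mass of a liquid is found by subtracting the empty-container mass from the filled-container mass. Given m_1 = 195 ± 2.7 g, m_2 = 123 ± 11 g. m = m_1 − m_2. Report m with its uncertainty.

72.0 ± 11.3 g

m is a linear combination, so absolute uncertainties add in quadrature:
  (δm_1)² = 7.29;  (δm_2)² = 121
δm = √(128) = 11.3 g
m = 72.0 g.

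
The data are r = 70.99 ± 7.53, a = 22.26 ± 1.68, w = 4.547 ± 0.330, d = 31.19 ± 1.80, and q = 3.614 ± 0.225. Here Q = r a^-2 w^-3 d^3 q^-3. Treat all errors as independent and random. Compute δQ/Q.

0.382

Since Q is a product/quotient, work with relative uncertainties:
  (1·δr/r)² = (1×0.106)² = 0.0113;  (-2·δa/a)² = (-2×0.0755)² = 0.0228;  (-3·δw/w)² = (-3×0.0726)² = 0.0474;  (3·δd/d)² = (3×0.0577)² = 0.0300;  (-3·δq/q)² = (-3×0.0623)² = 0.0349
δQ/Q = √(0.146) = 0.382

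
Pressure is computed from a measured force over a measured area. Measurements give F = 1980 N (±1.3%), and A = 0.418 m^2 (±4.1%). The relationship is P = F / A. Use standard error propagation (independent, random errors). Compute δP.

For a monomial P ∝ F, A^-1, fractional errors add in quadrature:
  (1·δF/F)² = (1×0.0130)² = 0.000169;  (-1·δA/A)² = (-1×0.0410)² = 0.00168
δP/P = √(0.00185) = 0.0430
P = 4740 Pa, so δP = 0.0430 × 4740 = 204 Pa.

204 Pa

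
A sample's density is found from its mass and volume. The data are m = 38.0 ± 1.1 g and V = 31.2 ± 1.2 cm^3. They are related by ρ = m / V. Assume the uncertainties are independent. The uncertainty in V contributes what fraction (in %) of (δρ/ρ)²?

63.8%

(δρ/ρ)² = (1·δm/m)² + (-1·δV/V)²
  m term: (1×0.0289)² = 0.000838
  V term: (-1×0.0385)² = 0.00148
Total = 0.00232. Share from V = 0.00148/0.00232 = 0.638.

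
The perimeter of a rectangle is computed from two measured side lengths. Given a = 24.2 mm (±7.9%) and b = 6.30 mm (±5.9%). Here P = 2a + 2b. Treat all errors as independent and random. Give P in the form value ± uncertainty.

For a sum/difference, combine absolute errors in quadrature:
  (2·δa)² = 14.6;  (2·δb)² = 0.553
δP = √(15.2) = 3.90 mm
P = 61.0 mm.

61.0 ± 3.90 mm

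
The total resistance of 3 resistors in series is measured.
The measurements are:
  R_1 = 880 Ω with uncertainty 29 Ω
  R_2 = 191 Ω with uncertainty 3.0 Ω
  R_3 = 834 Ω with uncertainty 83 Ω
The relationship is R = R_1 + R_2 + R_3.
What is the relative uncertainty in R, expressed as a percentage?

4.62%

Absolute uncertainties add in quadrature for a linear combination:
  (δR_1)² = 841;  (δR_2)² = 9.00;  (δR_3)² = 6890
δR = √(7740) = 88.0 Ω
R = 1900 Ω, so δR/R = 88.0/1900 = 0.0462.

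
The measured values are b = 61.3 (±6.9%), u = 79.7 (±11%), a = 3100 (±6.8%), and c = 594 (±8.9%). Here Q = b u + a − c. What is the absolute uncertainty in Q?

Let p = b·u = 4890. δp/p = √((1·δb/b)² + (1·δu/u)²) = √(0.00476 + 0.0121) = 0.130, so δp = 634.
Q = p + a − c: δQ = √(δp² + δa² + δc²) = √(4.02e+05 + 44400 + 2790) = 671

671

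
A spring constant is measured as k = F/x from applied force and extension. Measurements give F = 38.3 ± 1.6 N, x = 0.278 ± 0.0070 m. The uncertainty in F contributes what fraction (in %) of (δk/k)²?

(δk/k)² = (1·δF/F)² + (-1·δx/x)²
  F term: (1×0.0418)² = 0.00175
  x term: (-1×0.0252)² = 0.000634
Total = 0.00238. Share from F = 0.00175/0.00238 = 0.734.

73.4%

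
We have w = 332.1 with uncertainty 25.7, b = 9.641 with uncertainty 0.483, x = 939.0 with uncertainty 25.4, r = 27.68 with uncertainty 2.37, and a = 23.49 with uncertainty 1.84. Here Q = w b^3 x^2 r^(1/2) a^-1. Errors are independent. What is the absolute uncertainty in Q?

Q is a product of powers, so relative uncertainties combine in quadrature:
  (1·δw/w)² = (1×0.0774)² = 0.00599;  (3·δb/b)² = (3×0.0501)² = 0.0226;  (2·δx/x)² = (2×0.0271)² = 0.00293;  (½·δr/r)² = (0.5×0.0856)² = 0.00183;  (-1·δa/a)² = (-1×0.0783)² = 0.00614
δQ/Q = √(0.0395) = 0.199
Q = 5.877e+10, so δQ = 0.199 × 5.877e+10 = 1.17e+10.

1.17e+10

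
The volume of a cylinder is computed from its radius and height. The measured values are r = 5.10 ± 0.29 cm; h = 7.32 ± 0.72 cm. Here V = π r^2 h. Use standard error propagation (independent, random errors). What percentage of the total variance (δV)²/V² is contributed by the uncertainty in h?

(δV/V)² = (2·δr/r)² + (1·δh/h)²
  r term: (2×0.0569)² = 0.0129
  h term: (1×0.0984)² = 0.00967
Total = 0.0226. Share from h = 0.00967/0.0226 = 0.428.

42.8%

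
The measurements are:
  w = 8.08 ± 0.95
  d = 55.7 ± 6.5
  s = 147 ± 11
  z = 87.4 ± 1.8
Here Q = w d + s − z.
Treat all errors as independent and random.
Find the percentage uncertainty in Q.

Let p = w·d = 450. δp/p = √((1·δw/w)² + (1·δd/d)²) = √(0.0138 + 0.0136) = 0.166, so δp = 74.6.
Q = p + s − z: δQ = √(δp² + δs² + δz²) = √(5560 + 121 + 3.24) = 75.4
Q = 510, so δQ/Q = 75.4/510 = 0.148.

14.8%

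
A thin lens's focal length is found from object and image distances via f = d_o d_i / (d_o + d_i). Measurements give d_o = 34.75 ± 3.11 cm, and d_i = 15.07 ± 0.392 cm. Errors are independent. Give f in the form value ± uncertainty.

10.51 ± 0.343 cm

∂f/∂d_o = (d_i/(d_o+d_i))² = 0.0915;  ∂f/∂d_i = (d_o/(d_o+d_i))² = 0.487
δf = √((∂f/∂d_o · δd_o)² + (∂f/∂d_i · δd_i)²) = √(0.0810 + 0.0364) = 0.343 cm
f = 10.51 cm.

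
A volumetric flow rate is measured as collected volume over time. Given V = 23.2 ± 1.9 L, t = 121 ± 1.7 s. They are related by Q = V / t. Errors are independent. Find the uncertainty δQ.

Relative error in a monomial: (δQ/Q)² = Σ (nᵢ · δxᵢ/xᵢ)².
  (1·δV/V)² = (1×0.0819)² = 0.00671;  (-1·δt/t)² = (-1×0.0140)² = 0.000197
δQ/Q = √(0.00690) = 0.0831
Q = 0.192 L/s, so δQ = 0.0831 × 0.192 = 0.0159 L/s.

0.0159 L/s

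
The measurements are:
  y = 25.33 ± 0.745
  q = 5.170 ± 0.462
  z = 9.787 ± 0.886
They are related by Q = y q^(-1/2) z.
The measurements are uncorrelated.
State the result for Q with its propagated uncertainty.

Q is a product of powers, so relative uncertainties combine in quadrature:
  (1·δy/y)² = (1×0.0294)² = 0.000865;  (−½·δq/q)² = (-0.5×0.0894)² = 0.00200;  (1·δz/z)² = (1×0.0905)² = 0.00820
δQ/Q = √(0.0111) = 0.105
Q = 109.0, so δQ = 0.105 × 109.0 = 11.5.

109.0 ± 11.5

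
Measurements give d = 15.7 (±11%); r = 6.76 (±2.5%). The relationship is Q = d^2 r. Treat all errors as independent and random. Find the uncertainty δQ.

369

Since Q is a product/quotient, work with relative uncertainties:
  (2·δd/d)² = (2×0.110)² = 0.0484;  (1·δr/r)² = (1×0.0250)² = 0.000625
δQ/Q = √(0.0490) = 0.221
Q = 1670, so δQ = 0.221 × 1670 = 369.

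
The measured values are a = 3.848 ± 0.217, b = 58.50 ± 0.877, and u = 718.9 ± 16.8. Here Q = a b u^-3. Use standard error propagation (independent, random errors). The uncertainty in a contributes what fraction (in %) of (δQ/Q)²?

38.2%

(δQ/Q)² = (1·δa/a)² + (1·δb/b)² + (-3·δu/u)²
  a term: (1×0.0564)² = 0.00318
  b term: (1×0.0150)² = 0.000225
  u term: (-3×0.0234)² = 0.00492
Total = 0.00832. Share from a = 0.00318/0.00832 = 0.382.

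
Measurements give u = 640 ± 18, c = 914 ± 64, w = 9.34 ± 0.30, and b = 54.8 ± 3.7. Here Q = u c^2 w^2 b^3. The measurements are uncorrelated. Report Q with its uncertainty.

Since Q is a product/quotient, work with relative uncertainties:
  (1·δu/u)² = (1×0.0281)² = 0.000791;  (2·δc/c)² = (2×0.0700)² = 0.0196;  (2·δw/w)² = (2×0.0321)² = 0.00413;  (3·δb/b)² = (3×0.0675)² = 0.0410
δQ/Q = √(0.0656) = 0.256
Q = 7.68e+15, so δQ = 0.256 × 7.68e+15 = 1.97e+15.

(7.68 ± 1.97) × 10^15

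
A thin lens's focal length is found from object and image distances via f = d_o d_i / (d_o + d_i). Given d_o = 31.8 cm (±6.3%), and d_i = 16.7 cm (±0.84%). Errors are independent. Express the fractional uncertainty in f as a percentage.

2.24%

∂f/∂d_o = (d_i/(d_o+d_i))² = 0.119;  ∂f/∂d_i = (d_o/(d_o+d_i))² = 0.430
δf = √((∂f/∂d_o · δd_o)² + (∂f/∂d_i · δd_i)²) = √(0.0564 + 0.00364) = 0.245 cm
f = 10.9 cm, so δf/f = 0.245/10.9 = 0.0224.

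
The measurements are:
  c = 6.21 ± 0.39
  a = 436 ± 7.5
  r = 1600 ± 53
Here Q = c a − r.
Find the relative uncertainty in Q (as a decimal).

0.166

Let p = c·a = 2710. δp/p = √((1·δc/c)² + (1·δa/a)²) = √(0.00394 + 0.000296) = 0.0651, so δp = 176.
Q = p − r: δQ = √(δp² + δr²) = √(31100 + 2810) = 184
Q = 1110, so δQ/Q = 184/1110 = 0.166.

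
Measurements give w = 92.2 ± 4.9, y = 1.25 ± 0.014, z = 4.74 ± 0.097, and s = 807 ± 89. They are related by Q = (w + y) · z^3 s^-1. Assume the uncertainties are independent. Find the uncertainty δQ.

Let u = w + y = 93.5. δu = √(δw² + δy²) = √(24.0 + 0.000196) = 4.90, so δu/u = 0.0524.
Q is then a monomial in u, z, s:
δQ/Q = √((δu/u)² + (3·δz/z)² + (-1·δs/s)²) = √(0.00275 + 0.00377 + 0.0122) = 0.137
Q = 12.3, so δQ = 0.137 × 12.3 = 1.69.

1.69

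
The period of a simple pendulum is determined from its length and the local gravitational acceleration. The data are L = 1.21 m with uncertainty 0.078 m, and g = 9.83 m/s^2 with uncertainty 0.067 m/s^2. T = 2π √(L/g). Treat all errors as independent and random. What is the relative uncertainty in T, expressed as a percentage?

Relative error in a monomial: (δT/T)² = Σ (nᵢ · δxᵢ/xᵢ)².
  (½·δL/L)² = (0.5×0.0645)² = 0.00104;  (−½·δg/g)² = (-0.5×0.00682)² = 1.16e-05
δT/T = √(0.00105) = 0.0324

3.24%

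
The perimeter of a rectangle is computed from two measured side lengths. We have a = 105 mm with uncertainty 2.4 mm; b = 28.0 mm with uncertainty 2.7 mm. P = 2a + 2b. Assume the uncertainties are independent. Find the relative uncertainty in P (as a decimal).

Each term contributes (cᵢ δxᵢ)² to (δP)²:
  (2·δa)² = 23.0;  (2·δb)² = 29.2
δP = √(52.2) = 7.22 mm
P = 266 mm, so δP/P = 7.22/266 = 0.0272.

0.0272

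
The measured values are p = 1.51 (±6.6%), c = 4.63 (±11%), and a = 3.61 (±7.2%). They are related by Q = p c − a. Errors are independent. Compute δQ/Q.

0.276

Let w = p·c = 6.99. δw/w = √((1·δp/p)² + (1·δc/c)²) = √(0.00436 + 0.0121) = 0.128, so δw = 0.897.
Q = w − a: δQ = √(δw² + δa²) = √(0.804 + 0.0676) = 0.934
Q = 3.38, so δQ/Q = 0.934/3.38 = 0.276.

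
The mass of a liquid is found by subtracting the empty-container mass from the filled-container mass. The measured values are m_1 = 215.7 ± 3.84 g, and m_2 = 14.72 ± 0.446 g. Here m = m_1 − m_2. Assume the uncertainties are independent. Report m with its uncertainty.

Absolute uncertainties add in quadrature for a linear combination:
  (δm_1)² = 14.7;  (δm_2)² = 0.199
δm = √(14.9) = 3.87 g
m = 201.0 g.

201.0 ± 3.87 g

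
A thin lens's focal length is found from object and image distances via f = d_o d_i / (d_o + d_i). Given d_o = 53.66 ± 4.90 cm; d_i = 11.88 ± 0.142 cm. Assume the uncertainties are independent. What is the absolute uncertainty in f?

0.187 cm

∂f/∂d_o = (d_i/(d_o+d_i))² = 0.0329;  ∂f/∂d_i = (d_o/(d_o+d_i))² = 0.670
δf = √((∂f/∂d_o · δd_o)² + (∂f/∂d_i · δd_i)²) = √(0.0259 + 0.00906) = 0.187 cm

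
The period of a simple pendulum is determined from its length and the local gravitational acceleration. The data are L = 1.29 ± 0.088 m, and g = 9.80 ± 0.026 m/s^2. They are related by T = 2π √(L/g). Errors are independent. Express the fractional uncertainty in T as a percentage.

3.41%

For a monomial T ∝ L^(1/2), g^(-1/2), fractional errors add in quadrature:
  (½·δL/L)² = (0.5×0.0682)² = 0.00116;  (−½·δg/g)² = (-0.5×0.00265)² = 1.76e-06
δT/T = √(0.00117) = 0.0341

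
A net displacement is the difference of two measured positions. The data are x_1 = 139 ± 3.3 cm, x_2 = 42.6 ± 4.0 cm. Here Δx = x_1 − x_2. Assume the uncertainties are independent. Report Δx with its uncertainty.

Absolute uncertainties add in quadrature for a linear combination:
  (δx_1)² = 10.9;  (δx_2)² = 16.0
δΔx = √(26.9) = 5.19 cm
Δx = 96.4 cm.

96.4 ± 5.19 cm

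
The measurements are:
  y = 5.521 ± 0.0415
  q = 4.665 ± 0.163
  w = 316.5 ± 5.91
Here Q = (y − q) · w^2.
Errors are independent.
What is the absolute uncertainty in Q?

17200

Let u = y − q = 0.8560. δu = √(δy² + δq²) = √(0.00172 + 0.0266) = 0.168, so δu/u = 0.196.
Q is then a monomial in u, w:
δQ/Q = √((δu/u)² + (2·δw/w)²) = √(0.0386 + 0.00139) = 0.200
Q = 85750, so δQ = 0.200 × 85750 = 17200.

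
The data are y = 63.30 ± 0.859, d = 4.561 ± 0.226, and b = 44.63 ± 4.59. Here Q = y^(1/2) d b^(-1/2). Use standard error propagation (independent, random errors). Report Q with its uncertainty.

5.432 ± 0.390

Q is a product of powers, so relative uncertainties combine in quadrature:
  (½·δy/y)² = (0.5×0.0136)² = 4.6e-05;  (1·δd/d)² = (1×0.0496)² = 0.00246;  (−½·δb/b)² = (-0.5×0.103)² = 0.00264
δQ/Q = √(0.00515) = 0.0717
Q = 5.432, so δQ = 0.0717 × 5.432 = 0.390.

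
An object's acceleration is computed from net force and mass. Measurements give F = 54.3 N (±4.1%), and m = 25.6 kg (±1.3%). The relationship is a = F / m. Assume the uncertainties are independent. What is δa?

Each factor contributes (exponent × relative error)² to (δa/a)²:
  (1·δF/F)² = (1×0.0410)² = 0.00168;  (-1·δm/m)² = (-1×0.0130)² = 0.000169
δa/a = √(0.00185) = 0.0430
a = 2.12 m/s^2, so δa = 0.0430 × 2.12 = 0.0912 m/s^2.

0.0912 m/s^2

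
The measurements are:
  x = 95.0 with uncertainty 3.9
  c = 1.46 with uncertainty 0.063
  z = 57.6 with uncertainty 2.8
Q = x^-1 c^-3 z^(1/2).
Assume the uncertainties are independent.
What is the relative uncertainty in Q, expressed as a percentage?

Each factor contributes (exponent × relative error)² to (δQ/Q)²:
  (-1·δx/x)² = (-1×0.0411)² = 0.00169;  (-3·δc/c)² = (-3×0.0432)² = 0.0168;  (½·δz/z)² = (0.5×0.0486)² = 0.000591
δQ/Q = √(0.0190) = 0.138

13.8%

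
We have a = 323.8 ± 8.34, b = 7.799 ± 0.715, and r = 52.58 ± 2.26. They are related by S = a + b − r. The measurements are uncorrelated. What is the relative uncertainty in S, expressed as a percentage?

Each term contributes (cᵢ δxᵢ)² to (δS)²:
  (δa)² = 69.6;  (δb)² = 0.511;  (δr)² = 5.11
δS = √(75.2) = 8.67
S = 279.0, so δS/S = 8.67/279.0 = 0.0311.

3.11%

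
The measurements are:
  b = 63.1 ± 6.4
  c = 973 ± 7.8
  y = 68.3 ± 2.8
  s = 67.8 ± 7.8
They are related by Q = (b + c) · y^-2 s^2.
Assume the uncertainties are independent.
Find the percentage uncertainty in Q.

24.4%

Let u = b + c = 1040. δu = √(δb² + δc²) = √(41.0 + 60.8) = 10.1, so δu/u = 0.00974.
Q is then a monomial in u, y, s:
δQ/Q = √((δu/u)² + (-2·δy/y)² + (2·δs/s)²) = √(9.48e-05 + 0.00672 + 0.0529) = 0.244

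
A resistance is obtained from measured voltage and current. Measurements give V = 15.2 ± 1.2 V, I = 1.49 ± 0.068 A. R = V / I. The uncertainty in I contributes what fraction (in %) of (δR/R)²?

(δR/R)² = (1·δV/V)² + (-1·δI/I)²
  V term: (1×0.0789)² = 0.00623
  I term: (-1×0.0456)² = 0.00208
Total = 0.00832. Share from I = 0.00208/0.00832 = 0.250.

25.0%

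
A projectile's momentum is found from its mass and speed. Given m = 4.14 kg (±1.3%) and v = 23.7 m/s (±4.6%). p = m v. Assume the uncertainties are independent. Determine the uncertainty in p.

4.69 kg·m/s

p is a product of powers, so relative uncertainties combine in quadrature:
  (1·δm/m)² = (1×0.0130)² = 0.000169;  (1·δv/v)² = (1×0.0460)² = 0.00212
δp/p = √(0.00229) = 0.0478
p = 98.1 kg·m/s, so δp = 0.0478 × 98.1 = 4.69 kg·m/s.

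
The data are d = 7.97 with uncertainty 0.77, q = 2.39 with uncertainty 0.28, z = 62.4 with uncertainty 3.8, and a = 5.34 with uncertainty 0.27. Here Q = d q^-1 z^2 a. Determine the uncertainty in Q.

13900

Relative error in a monomial: (δQ/Q)² = Σ (nᵢ · δxᵢ/xᵢ)².
  (1·δd/d)² = (1×0.0966)² = 0.00933;  (-1·δq/q)² = (-1×0.117)² = 0.0137;  (2·δz/z)² = (2×0.0609)² = 0.0148;  (1·δa/a)² = (1×0.0506)² = 0.00256
δQ/Q = √(0.0404) = 0.201
Q = 69300, so δQ = 0.201 × 69300 = 13900.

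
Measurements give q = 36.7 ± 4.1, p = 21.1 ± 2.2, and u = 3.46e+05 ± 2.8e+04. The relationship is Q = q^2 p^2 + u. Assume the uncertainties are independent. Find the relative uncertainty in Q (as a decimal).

0.196

Let w = q^2·p^2 = 6e+05. δw/w = √((2·δq/q)² + (2·δp/p)²) = √(0.0499 + 0.0435) = 0.306, so δw = 1.83e+05.
Q = w + u: δQ = √(δw² + δu²) = √(3.36e+10 + 7.84e+08) = 1.85e+05
Q = 9.46e+05, so δQ/Q = 1.85e+05/9.46e+05 = 0.196.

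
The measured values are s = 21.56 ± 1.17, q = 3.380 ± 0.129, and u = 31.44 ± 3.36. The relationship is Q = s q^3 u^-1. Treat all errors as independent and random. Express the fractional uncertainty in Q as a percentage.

Q is a product of powers, so relative uncertainties combine in quadrature:
  (1·δs/s)² = (1×0.0543)² = 0.00294;  (3·δq/q)² = (3×0.0382)² = 0.0131;  (-1·δu/u)² = (-1×0.107)² = 0.0114
δQ/Q = √(0.0275) = 0.166

16.6%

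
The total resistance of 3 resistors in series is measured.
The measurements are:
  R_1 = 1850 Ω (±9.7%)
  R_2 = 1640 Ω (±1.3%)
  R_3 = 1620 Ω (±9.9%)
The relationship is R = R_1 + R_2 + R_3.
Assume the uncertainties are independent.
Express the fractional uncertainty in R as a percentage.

4.73%

Sums and differences: (δR)² = Σ (cᵢ δxᵢ)².
  (δR_1)² = 32200;  (δR_2)² = 455;  (δR_3)² = 25700
δR = √(58400) = 242 Ω
R = 5110 Ω, so δR/R = 242/5110 = 0.0473.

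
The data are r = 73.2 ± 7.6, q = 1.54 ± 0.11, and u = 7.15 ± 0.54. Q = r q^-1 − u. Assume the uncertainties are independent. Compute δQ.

Let p = r·q^-1 = 47.5. δp/p = √((1·δr/r)² + (-1·δq/q)²) = √(0.0108 + 0.00510) = 0.126, so δp = 5.99.
Q = p − u: δQ = √(δp² + δu²) = √(35.9 + 0.292) = 6.01

6.01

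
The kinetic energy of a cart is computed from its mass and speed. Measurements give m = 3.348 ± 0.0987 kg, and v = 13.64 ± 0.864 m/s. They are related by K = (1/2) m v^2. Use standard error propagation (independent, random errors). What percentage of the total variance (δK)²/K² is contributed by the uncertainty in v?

(δK/K)² = (1·δm/m)² + (2·δv/v)²
  m term: (1×0.0295)² = 0.000869
  v term: (2×0.0633)² = 0.0160
Total = 0.0169. Share from v = 0.0160/0.0169 = 0.949.

94.9%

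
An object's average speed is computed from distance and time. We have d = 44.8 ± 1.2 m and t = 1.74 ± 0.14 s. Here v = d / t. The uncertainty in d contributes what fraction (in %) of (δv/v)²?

(δv/v)² = (1·δd/d)² + (-1·δt/t)²
  d term: (1×0.0268)² = 0.000717
  t term: (-1×0.0805)² = 0.00647
Total = 0.00719. Share from d = 0.000717/0.00719 = 0.0998.

9.98%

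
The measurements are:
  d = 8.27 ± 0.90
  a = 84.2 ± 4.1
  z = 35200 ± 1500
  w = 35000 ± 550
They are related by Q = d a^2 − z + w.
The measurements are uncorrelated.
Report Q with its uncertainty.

58400 ± 8710

Let p = d·a^2 = 58600. δp/p = √((1·δd/d)² + (2·δa/a)²) = √(0.0118 + 0.00948) = 0.146, so δp = 8560.
Q = p − z + w: δQ = √(δp² + δz² + δw²) = √(7.33e+07 + 2.25e+06 + 3.02e+05) = 8710
Q = 58400.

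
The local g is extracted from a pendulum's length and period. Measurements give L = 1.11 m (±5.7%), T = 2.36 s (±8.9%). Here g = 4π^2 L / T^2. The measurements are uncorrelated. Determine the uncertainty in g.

1.47 m/s^2

Products/powers → add relative errors in quadrature, weighted by exponent:
  (1·δL/L)² = (1×0.0570)² = 0.00325;  (-2·δT/T)² = (-2×0.0890)² = 0.0317
δg/g = √(0.0349) = 0.187
g = 7.87 m/s^2, so δg = 0.187 × 7.87 = 1.47 m/s^2.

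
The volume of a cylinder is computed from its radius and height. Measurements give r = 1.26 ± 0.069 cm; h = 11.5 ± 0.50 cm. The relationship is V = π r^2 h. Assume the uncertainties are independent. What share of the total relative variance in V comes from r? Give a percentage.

86.4%

(δV/V)² = (2·δr/r)² + (1·δh/h)²
  r term: (2×0.0548)² = 0.0120
  h term: (1×0.0435)² = 0.00189
Total = 0.0139. Share from r = 0.0120/0.0139 = 0.864.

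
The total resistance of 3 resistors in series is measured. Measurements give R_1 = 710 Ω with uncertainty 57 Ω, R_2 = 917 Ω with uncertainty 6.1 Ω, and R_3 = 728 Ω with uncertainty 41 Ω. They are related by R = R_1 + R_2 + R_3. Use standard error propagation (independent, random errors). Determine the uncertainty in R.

Sums and differences: (δR)² = Σ (cᵢ δxᵢ)².
  (δR_1)² = 3250;  (δR_2)² = 37.2;  (δR_3)² = 1680
δR = √(4970) = 70.5 Ω

70.5 Ω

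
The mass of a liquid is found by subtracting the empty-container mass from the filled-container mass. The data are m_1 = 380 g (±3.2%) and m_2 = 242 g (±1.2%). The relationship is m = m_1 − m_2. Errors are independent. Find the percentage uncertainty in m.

9.06%

Sums and differences: (δm)² = Σ (cᵢ δxᵢ)².
  (δm_1)² = 148;  (δm_2)² = 8.43
δm = √(156) = 12.5 g
m = 138 g, so δm/m = 12.5/138 = 0.0906.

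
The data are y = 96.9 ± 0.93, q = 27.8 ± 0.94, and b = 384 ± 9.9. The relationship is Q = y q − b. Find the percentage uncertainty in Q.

Let p = y·q = 2690. δp/p = √((1·δy/y)² + (1·δq/q)²) = √(9.21e-05 + 0.00114) = 0.0351, so δp = 94.7.
Q = p − b: δQ = √(δp² + δb²) = √(8970 + 98.0) = 95.2
Q = 2310, so δQ/Q = 95.2/2310 = 0.0412.

4.12%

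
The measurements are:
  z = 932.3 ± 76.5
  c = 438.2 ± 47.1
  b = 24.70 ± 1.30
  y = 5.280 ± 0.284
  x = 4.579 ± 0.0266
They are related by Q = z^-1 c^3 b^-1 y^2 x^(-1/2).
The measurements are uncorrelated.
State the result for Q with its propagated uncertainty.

47600 ± 16800

Relative error in a monomial: (δQ/Q)² = Σ (nᵢ · δxᵢ/xᵢ)².
  (-1·δz/z)² = (-1×0.0821)² = 0.00673;  (3·δc/c)² = (3×0.107)² = 0.104;  (-1·δb/b)² = (-1×0.0526)² = 0.00277;  (2·δy/y)² = (2×0.0538)² = 0.0116;  (−½·δx/x)² = (-0.5×0.00581)² = 8.44e-06
δQ/Q = √(0.125) = 0.354
Q = 47600, so δQ = 0.354 × 47600 = 16800.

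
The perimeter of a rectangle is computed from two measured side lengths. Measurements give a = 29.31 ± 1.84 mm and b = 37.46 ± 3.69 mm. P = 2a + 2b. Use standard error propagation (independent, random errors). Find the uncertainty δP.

8.25 mm

Each term contributes (cᵢ δxᵢ)² to (δP)²:
  (2·δa)² = 13.5;  (2·δb)² = 54.5
δP = √(68.0) = 8.25 mm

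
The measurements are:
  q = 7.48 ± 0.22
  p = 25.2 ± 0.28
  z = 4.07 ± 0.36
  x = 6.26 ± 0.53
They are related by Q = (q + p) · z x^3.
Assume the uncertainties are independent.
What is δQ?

Let u = q + p = 32.7. δu = √(δq² + δp²) = √(0.0484 + 0.0784) = 0.356, so δu/u = 0.0109.
Q is then a monomial in u, z, x:
δQ/Q = √((δu/u)² + (1·δz/z)² + (3·δx/x)²) = √(0.000119 + 0.00782 + 0.0645) = 0.269
Q = 32600, so δQ = 0.269 × 32600 = 8780.

8780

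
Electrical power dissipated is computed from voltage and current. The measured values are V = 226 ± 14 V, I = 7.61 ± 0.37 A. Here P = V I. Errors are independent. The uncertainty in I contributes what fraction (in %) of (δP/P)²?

38.1%

(δP/P)² = (1·δV/V)² + (1·δI/I)²
  V term: (1×0.0619)² = 0.00384
  I term: (1×0.0486)² = 0.00236
Total = 0.00620. Share from I = 0.00236/0.00620 = 0.381.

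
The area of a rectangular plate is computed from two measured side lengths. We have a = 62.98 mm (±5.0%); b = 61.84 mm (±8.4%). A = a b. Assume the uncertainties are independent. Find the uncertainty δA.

Since A is a product/quotient, work with relative uncertainties:
  (1·δa/a)² = (1×0.0500)² = 0.00250;  (1·δb/b)² = (1×0.0840)² = 0.00706
δA/A = √(0.00956) = 0.0978
A = 3895 mm^2, so δA = 0.0978 × 3895 = 381 mm^2.

381 mm^2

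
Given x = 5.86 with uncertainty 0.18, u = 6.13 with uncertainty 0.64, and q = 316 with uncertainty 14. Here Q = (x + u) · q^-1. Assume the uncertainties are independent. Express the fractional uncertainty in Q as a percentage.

Let w = x + u = 12.0. δw = √(δx² + δu²) = √(0.0324 + 0.410) = 0.665, so δw/w = 0.0554.
Q is then a monomial in w, q:
δQ/Q = √((δw/w)² + (-1·δq/q)²) = √(0.00307 + 0.00196) = 0.0710

7.10%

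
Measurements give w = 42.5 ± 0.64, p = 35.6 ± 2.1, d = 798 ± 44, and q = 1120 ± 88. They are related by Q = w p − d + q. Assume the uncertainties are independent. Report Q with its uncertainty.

1840 ± 135

Let h = w·p = 1510. δh/h = √((1·δw/w)² + (1·δp/p)²) = √(0.000227 + 0.00348) = 0.0609, so δh = 92.1.
Q = h − d + q: δQ = √(δh² + δd² + δq²) = √(8480 + 1940 + 7740) = 135
Q = 1840.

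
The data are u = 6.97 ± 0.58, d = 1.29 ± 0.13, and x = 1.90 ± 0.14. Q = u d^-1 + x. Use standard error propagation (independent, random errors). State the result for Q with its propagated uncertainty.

Let p = u·d^-1 = 5.40. δp/p = √((1·δu/u)² + (-1·δd/d)²) = √(0.00692 + 0.0102) = 0.131, so δp = 0.706.
Q = p + x: δQ = √(δp² + δx²) = √(0.499 + 0.0196) = 0.720
Q = 7.30.

7.30 ± 0.720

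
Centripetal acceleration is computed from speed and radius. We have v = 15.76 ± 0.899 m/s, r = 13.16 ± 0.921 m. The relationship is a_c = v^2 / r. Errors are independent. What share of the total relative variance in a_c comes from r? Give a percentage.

27.3%

(δa_c/a_c)² = (2·δv/v)² + (-1·δr/r)²
  v term: (2×0.0570)² = 0.0130
  r term: (-1×0.0700)² = 0.00490
Total = 0.0179. Share from r = 0.00490/0.0179 = 0.273.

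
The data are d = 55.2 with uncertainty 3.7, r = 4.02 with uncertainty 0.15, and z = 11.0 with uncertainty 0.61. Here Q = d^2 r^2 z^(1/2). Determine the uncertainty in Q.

25500

For a monomial Q ∝ d^2, r^2, z^(1/2), fractional errors add in quadrature:
  (2·δd/d)² = (2×0.0670)² = 0.0180;  (2·δr/r)² = (2×0.0373)² = 0.00557;  (½·δz/z)² = (0.5×0.0555)² = 0.000769
δQ/Q = √(0.0243) = 0.156
Q = 1.63e+05, so δQ = 0.156 × 1.63e+05 = 25500.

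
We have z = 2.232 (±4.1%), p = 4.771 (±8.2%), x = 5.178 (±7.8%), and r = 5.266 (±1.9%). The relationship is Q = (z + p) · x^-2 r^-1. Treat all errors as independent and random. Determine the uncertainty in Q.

0.00830

Let u = z + p = 7.003. δu = √(δz² + δp²) = √(0.00837 + 0.153) = 0.402, so δu/u = 0.0574.
Q is then a monomial in u, x, r:
δQ/Q = √((δu/u)² + (-2·δx/x)² + (-1·δr/r)²) = √(0.00329 + 0.0243 + 0.000361) = 0.167
Q = 0.04960, so δQ = 0.167 × 0.04960 = 0.00830.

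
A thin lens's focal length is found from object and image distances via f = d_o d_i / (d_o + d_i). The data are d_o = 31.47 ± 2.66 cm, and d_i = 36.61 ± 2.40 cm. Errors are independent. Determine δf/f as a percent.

5.46%

∂f/∂d_o = (d_i/(d_o+d_i))² = 0.289;  ∂f/∂d_i = (d_o/(d_o+d_i))² = 0.214
δf = √((∂f/∂d_o · δd_o)² + (∂f/∂d_i · δd_i)²) = √(0.592 + 0.263) = 0.924 cm
f = 16.92 cm, so δf/f = 0.924/16.92 = 0.0546.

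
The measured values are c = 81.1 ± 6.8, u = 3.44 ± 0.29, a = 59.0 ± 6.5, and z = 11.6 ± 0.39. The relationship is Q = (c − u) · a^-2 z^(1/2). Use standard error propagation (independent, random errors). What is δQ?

Let w = c − u = 77.7. δw = √(δc² + δu²) = √(46.2 + 0.0841) = 6.81, so δw/w = 0.0876.
Q is then a monomial in w, a, z:
δQ/Q = √((δw/w)² + (-2·δa/a)² + (½·δz/z)²) = √(0.00768 + 0.0485 + 0.000283) = 0.238
Q = 0.0760, so δQ = 0.238 × 0.0760 = 0.0181.

0.0181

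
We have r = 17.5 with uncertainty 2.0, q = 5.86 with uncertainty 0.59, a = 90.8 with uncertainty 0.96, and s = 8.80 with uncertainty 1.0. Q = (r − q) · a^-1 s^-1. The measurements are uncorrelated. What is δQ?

0.00309

Let u = r − q = 11.6. δu = √(δr² + δq²) = √(4.00 + 0.348) = 2.09, so δu/u = 0.179.
Q is then a monomial in u, a, s:
δQ/Q = √((δu/u)² + (-1·δa/a)² + (-1·δs/s)²) = √(0.0321 + 0.000112 + 0.0129) = 0.212
Q = 0.0146, so δQ = 0.212 × 0.0146 = 0.00309.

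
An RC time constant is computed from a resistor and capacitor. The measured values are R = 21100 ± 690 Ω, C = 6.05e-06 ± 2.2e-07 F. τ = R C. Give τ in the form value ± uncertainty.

0.128 ± 0.00624 s

τ is a product of powers, so relative uncertainties combine in quadrature:
  (1·δR/R)² = (1×0.0327)² = 0.00107;  (1·δC/C)² = (1×0.0364)² = 0.00132
δτ/τ = √(0.00239) = 0.0489
τ = 0.128 s, so δτ = 0.0489 × 0.128 = 0.00624 s.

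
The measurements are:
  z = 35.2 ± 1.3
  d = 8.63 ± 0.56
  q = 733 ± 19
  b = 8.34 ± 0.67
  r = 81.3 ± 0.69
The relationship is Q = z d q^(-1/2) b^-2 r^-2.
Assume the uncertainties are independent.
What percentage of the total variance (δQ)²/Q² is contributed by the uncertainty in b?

(δQ/Q)² = (1·δz/z)² + (1·δd/d)² + (−½·δq/q)² + (-2·δb/b)² + (-2·δr/r)²
  z term: (1×0.0369)² = 0.00136
  d term: (1×0.0649)² = 0.00421
  q term: (-0.5×0.0259)² = 0.000168
  b term: (-2×0.0803)² = 0.0258
  r term: (-2×0.00849)² = 0.000288
Total = 0.0318. Share from b = 0.0258/0.0318 = 0.811.

81.1%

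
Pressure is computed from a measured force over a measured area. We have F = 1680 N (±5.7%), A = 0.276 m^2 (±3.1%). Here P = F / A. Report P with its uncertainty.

P is a product of powers, so relative uncertainties combine in quadrature:
  (1·δF/F)² = (1×0.0570)² = 0.00325;  (-1·δA/A)² = (-1×0.0310)² = 0.000961
δP/P = √(0.00421) = 0.0649
P = 6090 Pa, so δP = 0.0649 × 6090 = 395 Pa.

6090 ± 395 Pa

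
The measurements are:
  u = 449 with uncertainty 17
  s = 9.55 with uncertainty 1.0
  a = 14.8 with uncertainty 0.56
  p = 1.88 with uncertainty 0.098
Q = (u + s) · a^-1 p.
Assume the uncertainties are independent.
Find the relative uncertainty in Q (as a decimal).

Let w = u + s = 459. δw = √(δu² + δs²) = √(289 + 1.00) = 17.0, so δw/w = 0.0371.
Q is then a monomial in w, a, p:
δQ/Q = √((δw/w)² + (-1·δa/a)² + (1·δp/p)²) = √(0.00138 + 0.00143 + 0.00272) = 0.0744

0.0744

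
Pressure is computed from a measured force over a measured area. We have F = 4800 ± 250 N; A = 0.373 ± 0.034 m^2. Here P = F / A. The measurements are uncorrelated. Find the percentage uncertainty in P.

10.5%

P is a product of powers, so relative uncertainties combine in quadrature:
  (1·δF/F)² = (1×0.0521)² = 0.00271;  (-1·δA/A)² = (-1×0.0912)² = 0.00831
δP/P = √(0.0110) = 0.105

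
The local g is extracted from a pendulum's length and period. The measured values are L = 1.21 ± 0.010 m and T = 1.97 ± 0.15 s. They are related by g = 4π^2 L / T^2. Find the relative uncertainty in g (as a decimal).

0.153

Relative error in a monomial: (δg/g)² = Σ (nᵢ · δxᵢ/xᵢ)².
  (1·δL/L)² = (1×0.00826)² = 6.83e-05;  (-2·δT/T)² = (-2×0.0761)² = 0.0232
δg/g = √(0.0233) = 0.153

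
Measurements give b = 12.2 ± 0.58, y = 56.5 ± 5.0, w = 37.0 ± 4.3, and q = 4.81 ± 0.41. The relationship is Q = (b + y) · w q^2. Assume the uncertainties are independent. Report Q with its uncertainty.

Let u = b + y = 68.7. δu = √(δb² + δy²) = √(0.336 + 25.0) = 5.03, so δu/u = 0.0733.
Q is then a monomial in u, w, q:
δQ/Q = √((δu/u)² + (1·δw/w)² + (2·δq/q)²) = √(0.00537 + 0.0135 + 0.0291) = 0.219
Q = 58800, so δQ = 0.219 × 58800 = 12900.

58800 ± 12900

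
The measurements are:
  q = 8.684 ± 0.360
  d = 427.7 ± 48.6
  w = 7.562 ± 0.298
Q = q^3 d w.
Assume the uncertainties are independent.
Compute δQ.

Since Q is a product/quotient, work with relative uncertainties:
  (3·δq/q)² = (3×0.0415)² = 0.0155;  (1·δd/d)² = (1×0.114)² = 0.0129;  (1·δw/w)² = (1×0.0394)² = 0.00155
δQ/Q = √(0.0299) = 0.173
Q = 2.118e+06, so δQ = 0.173 × 2.118e+06 = 3.66e+05.

3.66e+05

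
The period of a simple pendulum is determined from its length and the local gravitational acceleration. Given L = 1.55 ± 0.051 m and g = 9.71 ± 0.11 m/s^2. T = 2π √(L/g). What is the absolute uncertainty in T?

T is a product of powers, so relative uncertainties combine in quadrature:
  (½·δL/L)² = (0.5×0.0329)² = 0.000271;  (−½·δg/g)² = (-0.5×0.0113)² = 3.21e-05
δT/T = √(0.000303) = 0.0174
T = 2.51 s, so δT = 0.0174 × 2.51 = 0.0437 s.

0.0437 s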